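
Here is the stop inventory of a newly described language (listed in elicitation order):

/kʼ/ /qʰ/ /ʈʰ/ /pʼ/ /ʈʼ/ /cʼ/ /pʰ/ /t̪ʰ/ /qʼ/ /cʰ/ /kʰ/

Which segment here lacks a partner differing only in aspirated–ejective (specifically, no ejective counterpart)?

Bilabial: /pʰ/ ~ /pʼ/
Retroflex: /ʈʰ/ ~ /ʈʼ/
Palatal: /cʰ/ ~ /cʼ/
Velar: /kʰ/ ~ /kʼ/
Uvular: /qʰ/ ~ /qʼ/
Dental: only /t̪ʰ/ (aspirated); no ejective partner.
So /t̪ʰ/ is the unpaired segment.

/t̪ʰ/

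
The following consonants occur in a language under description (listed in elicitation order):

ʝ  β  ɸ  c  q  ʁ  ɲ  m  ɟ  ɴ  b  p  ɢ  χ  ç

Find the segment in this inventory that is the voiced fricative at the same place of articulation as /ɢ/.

/ʁ/

/ɢ/ is a voiced uvular stop.
The voiced fricative at the same place is a voiced uvular fricative — in this inventory, /ʁ/.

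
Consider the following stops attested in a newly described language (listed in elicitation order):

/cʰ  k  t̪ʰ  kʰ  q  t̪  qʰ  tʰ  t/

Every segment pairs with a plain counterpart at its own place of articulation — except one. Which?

/cʰ/

Dental: /t̪/ ~ /t̪ʰ/
Alveolar: /t/ ~ /tʰ/
Velar: /k/ ~ /kʰ/
Uvular: /q/ ~ /qʰ/
Palatal: only /cʰ/ (aspirated); no plain partner.
So /cʰ/ is the unpaired segment.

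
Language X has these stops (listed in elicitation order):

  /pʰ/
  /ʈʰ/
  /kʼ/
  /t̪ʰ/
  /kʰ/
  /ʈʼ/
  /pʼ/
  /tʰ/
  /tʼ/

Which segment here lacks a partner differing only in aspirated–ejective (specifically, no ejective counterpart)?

/t̪ʰ/

Bilabial: /pʰ/ ~ /pʼ/
Alveolar: /tʰ/ ~ /tʼ/
Retroflex: /ʈʰ/ ~ /ʈʼ/
Velar: /kʰ/ ~ /kʼ/
Dental: only /t̪ʰ/ (aspirated); no ejective partner.
So /t̪ʰ/ is the unpaired segment.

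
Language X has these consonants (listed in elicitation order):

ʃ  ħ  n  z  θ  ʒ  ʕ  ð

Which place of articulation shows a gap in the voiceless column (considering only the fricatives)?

place of articulation  voiceless  voiced  
dental            θ         ð       
alveolar          —         z       
postalveolar      ʃ         ʒ       
pharyngeal        ħ         ʕ       
Every place of articulation has a voiceless member except alveolar, where /s/ would be expected.

alveolar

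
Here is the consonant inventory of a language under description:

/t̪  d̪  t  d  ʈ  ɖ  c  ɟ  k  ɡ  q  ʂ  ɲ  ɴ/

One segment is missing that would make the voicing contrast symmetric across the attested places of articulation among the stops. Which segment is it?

/ɢ/

Voiceless: /t̪/ (dental), /t/ (alveolar), /ʈ/ (retroflex), /c/ (palatal), /k/ (velar), /q/ (uvular).
Voiced: /d̪/ (dental), /d/ (alveolar), /ɖ/ (retroflex), /ɟ/ (palatal), /ɡ/ (velar).
The uvular row has no voiced member, so the gap is the voiced uvular stop /ɢ/.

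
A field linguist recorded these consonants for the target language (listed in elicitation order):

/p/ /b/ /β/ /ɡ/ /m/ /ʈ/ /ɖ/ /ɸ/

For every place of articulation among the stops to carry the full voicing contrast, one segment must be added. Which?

bilabial: voiceless /p/, voiced /b/.
retroflex: voiceless /ʈ/, voiced /ɖ/.
velar: voiceless —, voiced /ɡ/.
The velar row has no voiceless member, so the gap is the voiceless velar stop /k/.

/k/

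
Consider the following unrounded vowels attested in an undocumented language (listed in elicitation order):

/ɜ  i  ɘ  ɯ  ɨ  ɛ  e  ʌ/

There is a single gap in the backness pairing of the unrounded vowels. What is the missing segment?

height            front     central   back    
high              i         ɨ         ɯ       
high-mid          e         ɘ         —       
low-mid           ɛ         ɜ         ʌ       
The high-mid row has no back member, so the gap is the high-mid back unrounded vowel /ɤ/.

/ɤ/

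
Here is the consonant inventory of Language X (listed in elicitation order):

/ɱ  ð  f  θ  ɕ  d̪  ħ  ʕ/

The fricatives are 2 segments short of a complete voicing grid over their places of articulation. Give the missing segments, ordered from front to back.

place of articulation  voiceless  voiced  
labiodental       f         —       
dental            θ         ð       
alveolo-palatal   ɕ         —       
pharyngeal        ħ         ʕ       
Gaps, from front to back: labiodental lacks voiced (/v/); alveolo-palatal lacks voiced (/ʑ/).

/v/, /ʑ/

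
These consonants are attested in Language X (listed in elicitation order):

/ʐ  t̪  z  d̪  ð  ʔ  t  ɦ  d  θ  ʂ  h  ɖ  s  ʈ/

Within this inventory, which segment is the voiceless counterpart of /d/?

/d/ is a voiced alveolar stop.
The voiceless counterpart is a voiceless alveolar stop — in this inventory, /t/.

/t/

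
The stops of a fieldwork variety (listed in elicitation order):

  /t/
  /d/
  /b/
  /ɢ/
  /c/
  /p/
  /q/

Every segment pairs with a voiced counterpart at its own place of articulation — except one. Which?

Bilabial: /p/ ~ /b/
Alveolar: /t/ ~ /d/
Uvular: /q/ ~ /ɢ/
Palatal: only /c/ (voiceless); no voiced partner.
So /c/ is the unpaired segment.

/c/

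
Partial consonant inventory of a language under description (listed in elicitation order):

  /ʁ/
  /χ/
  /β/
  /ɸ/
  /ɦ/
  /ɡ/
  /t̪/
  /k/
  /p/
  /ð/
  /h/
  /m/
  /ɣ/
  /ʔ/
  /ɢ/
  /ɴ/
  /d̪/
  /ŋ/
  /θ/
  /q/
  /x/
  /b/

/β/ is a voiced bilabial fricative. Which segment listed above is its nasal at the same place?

The nasal at the same place is a bilabial nasal — in this inventory, /m/.

/m/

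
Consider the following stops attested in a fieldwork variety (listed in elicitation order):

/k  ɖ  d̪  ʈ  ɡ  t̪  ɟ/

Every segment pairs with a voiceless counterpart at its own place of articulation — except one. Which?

Dental: /t̪/ ~ /d̪/
Retroflex: /ʈ/ ~ /ɖ/
Velar: /k/ ~ /ɡ/
Palatal: only /ɟ/ (voiced); no voiceless partner.
So /ɟ/ is the unpaired segment.

/ɟ/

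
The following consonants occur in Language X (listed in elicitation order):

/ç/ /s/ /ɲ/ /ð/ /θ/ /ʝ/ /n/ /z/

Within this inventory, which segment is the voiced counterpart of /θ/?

/θ/ is a voiceless dental fricative.
The voiced counterpart is a voiced dental fricative — in this inventory, /ð/.

/ð/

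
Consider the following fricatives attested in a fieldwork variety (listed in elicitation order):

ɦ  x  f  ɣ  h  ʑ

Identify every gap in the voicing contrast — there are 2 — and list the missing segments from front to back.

place of articulation  voiceless  voiced  
labiodental       f         —       
alveolo-palatal   —         ʑ       
velar             x         ɣ       
glottal           h         ɦ       
Gaps, from front to back: labiodental lacks voiced (/v/); alveolo-palatal lacks voiceless (/ɕ/).

/v/, /ɕ/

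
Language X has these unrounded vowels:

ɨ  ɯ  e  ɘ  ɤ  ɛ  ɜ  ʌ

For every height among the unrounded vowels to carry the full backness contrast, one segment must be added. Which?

/i/

high: front —, central /ɨ/, back /ɯ/.
high-mid: front /e/, central /ɘ/, back /ɤ/.
low-mid: front /ɛ/, central /ɜ/, back /ʌ/.
The high row has no front member, so the gap is the high front unrounded vowel /i/.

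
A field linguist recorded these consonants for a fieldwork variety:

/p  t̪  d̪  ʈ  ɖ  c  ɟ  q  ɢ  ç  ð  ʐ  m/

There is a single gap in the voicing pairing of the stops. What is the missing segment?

bilabial: voiceless /p/, voiced —.
dental: voiceless /t̪/, voiced /d̪/.
retroflex: voiceless /ʈ/, voiced /ɖ/.
palatal: voiceless /c/, voiced /ɟ/.
uvular: voiceless /q/, voiced /ɢ/.
The bilabial row has no voiced member, so the gap is the voiced bilabial stop /b/.

/b/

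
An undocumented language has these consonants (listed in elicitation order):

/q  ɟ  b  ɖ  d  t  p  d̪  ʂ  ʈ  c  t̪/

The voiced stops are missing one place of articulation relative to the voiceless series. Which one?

uvular

place of articulation  voiceless  voiced  
bilabial          p         b       
dental            t̪        d̪      
alveolar          t         d       
retroflex         ʈ         ɖ       
palatal           c         ɟ       
uvular            q         —       
Every place of articulation has a voiced member except uvular, where /ɢ/ would be expected.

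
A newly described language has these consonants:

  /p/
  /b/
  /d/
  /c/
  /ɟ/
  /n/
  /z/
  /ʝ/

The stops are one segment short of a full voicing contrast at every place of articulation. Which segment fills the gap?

/t/

Voiceless: /p/ (bilabial), /c/ (palatal).
Voiced: /b/ (bilabial), /d/ (alveolar), /ɟ/ (palatal).
The alveolar row has no voiceless member, so the gap is the voiceless alveolar stop /t/.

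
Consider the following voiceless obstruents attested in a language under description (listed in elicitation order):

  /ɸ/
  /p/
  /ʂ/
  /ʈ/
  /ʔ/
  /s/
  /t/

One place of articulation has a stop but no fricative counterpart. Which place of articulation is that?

glottal

Stop: /p/ (bilabial), /t/ (alveolar), /ʈ/ (retroflex), /ʔ/ (glottal).
Fricative: /ɸ/ (bilabial), /s/ (alveolar), /ʂ/ (retroflex).
Every place of articulation has a fricative member except glottal, where /h/ would be expected.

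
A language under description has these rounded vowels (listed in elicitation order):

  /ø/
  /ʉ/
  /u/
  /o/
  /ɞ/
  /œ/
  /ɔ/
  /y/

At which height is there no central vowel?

high-mid

high: front /y/, central /ʉ/, back /u/.
high-mid: front /ø/, central —, back /o/.
low-mid: front /œ/, central /ɞ/, back /ɔ/.
Every height has a central member except high-mid, where /ɵ/ would be expected.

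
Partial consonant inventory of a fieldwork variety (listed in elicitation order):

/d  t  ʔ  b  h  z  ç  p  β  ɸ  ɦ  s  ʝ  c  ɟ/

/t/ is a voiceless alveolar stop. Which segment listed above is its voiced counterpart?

The voiced counterpart is a voiced alveolar stop — in this inventory, /d/.

/d/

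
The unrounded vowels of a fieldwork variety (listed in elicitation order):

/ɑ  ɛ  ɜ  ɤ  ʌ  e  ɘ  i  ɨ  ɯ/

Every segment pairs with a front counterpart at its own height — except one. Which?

/ɑ/

High: /i/ ~ /ɨ/ ~ /ɯ/
High-mid: /e/ ~ /ɘ/ ~ /ɤ/
Low-mid: /ɛ/ ~ /ɜ/ ~ /ʌ/
Low: only /ɑ/ (back); no front partner.
So /ɑ/ is the unpaired segment.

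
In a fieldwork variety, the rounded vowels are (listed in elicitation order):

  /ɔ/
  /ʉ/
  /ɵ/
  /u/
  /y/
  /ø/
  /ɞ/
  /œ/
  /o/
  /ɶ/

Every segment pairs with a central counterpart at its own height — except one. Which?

/ɶ/

High: /y/ ~ /ʉ/ ~ /u/
High-mid: /ø/ ~ /ɵ/ ~ /o/
Low-mid: /œ/ ~ /ɞ/ ~ /ɔ/
Low: only /ɶ/ (front); no central partner.
So /ɶ/ is the unpaired segment.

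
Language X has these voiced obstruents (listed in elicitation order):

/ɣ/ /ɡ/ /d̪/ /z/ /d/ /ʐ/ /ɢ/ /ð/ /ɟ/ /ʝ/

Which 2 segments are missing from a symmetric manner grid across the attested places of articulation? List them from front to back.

/ɖ/, /ʁ/

place of articulation  stop      fricative
dental            d̪        ð       
alveolar          d         z       
retroflex         —         ʐ       
palatal           ɟ         ʝ       
velar             ɡ         ɣ       
uvular            ɢ         —       
Gaps, from front to back: retroflex lacks stop (/ɖ/); uvular lacks fricative (/ʁ/).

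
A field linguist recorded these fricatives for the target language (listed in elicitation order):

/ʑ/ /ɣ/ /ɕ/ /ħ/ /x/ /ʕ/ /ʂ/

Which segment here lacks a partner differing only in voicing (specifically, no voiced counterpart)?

/ʂ/

Alveolo-palatal: /ɕ/ ~ /ʑ/
Velar: /x/ ~ /ɣ/
Pharyngeal: /ħ/ ~ /ʕ/
Retroflex: only /ʂ/ (voiceless); no voiced partner.
So /ʂ/ is the unpaired segment.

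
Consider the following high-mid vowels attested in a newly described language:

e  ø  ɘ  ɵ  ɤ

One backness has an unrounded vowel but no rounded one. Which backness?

back

backness          unrounded  rounded 
front             e         ø       
central           ɘ         ɵ       
back              ɤ         —       
Every backness has a rounded member except back, where /o/ would be expected.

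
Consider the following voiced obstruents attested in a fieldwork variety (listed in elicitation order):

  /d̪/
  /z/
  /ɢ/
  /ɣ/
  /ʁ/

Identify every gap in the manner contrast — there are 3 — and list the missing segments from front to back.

/ð/, /d/, /ɡ/

Stop: /d̪/ (dental), /ɢ/ (uvular).
Fricative: /z/ (alveolar), /ɣ/ (velar), /ʁ/ (uvular).
Gaps, from front to back: dental lacks fricative (/ð/); alveolar lacks stop (/d/); velar lacks stop (/ɡ/).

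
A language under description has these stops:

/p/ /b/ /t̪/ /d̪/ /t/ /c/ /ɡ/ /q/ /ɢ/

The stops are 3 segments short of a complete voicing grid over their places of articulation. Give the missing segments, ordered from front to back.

bilabial: voiceless /p/, voiced /b/.
dental: voiceless /t̪/, voiced /d̪/.
alveolar: voiceless /t/, voiced —.
palatal: voiceless /c/, voiced —.
velar: voiceless —, voiced /ɡ/.
uvular: voiceless /q/, voiced /ɢ/.
Gaps, from front to back: alveolar lacks voiced (/d/); palatal lacks voiced (/ɟ/); velar lacks voiceless (/k/).

/d/, /ɟ/, /k/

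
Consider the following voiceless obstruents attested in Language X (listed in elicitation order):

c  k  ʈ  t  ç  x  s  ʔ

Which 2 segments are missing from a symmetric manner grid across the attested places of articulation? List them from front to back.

/ʂ/, /h/

Stop: /t/ (alveolar), /ʈ/ (retroflex), /c/ (palatal), /k/ (velar), /ʔ/ (glottal).
Fricative: /s/ (alveolar), /ç/ (palatal), /x/ (velar).
Gaps, from front to back: retroflex lacks fricative (/ʂ/); glottal lacks fricative (/h/).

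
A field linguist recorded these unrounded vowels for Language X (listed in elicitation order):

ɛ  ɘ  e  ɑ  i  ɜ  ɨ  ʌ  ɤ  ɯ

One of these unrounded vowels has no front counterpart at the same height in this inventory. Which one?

/ɑ/

High: /i/ ~ /ɨ/ ~ /ɯ/
High-mid: /e/ ~ /ɘ/ ~ /ɤ/
Low-mid: /ɛ/ ~ /ɜ/ ~ /ʌ/
Low: only /ɑ/ (back); no front partner.
So /ɑ/ is the unpaired segment.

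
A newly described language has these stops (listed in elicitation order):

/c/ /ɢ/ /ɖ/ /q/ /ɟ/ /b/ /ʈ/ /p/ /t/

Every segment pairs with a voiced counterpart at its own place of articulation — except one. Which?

Bilabial: /p/ ~ /b/
Retroflex: /ʈ/ ~ /ɖ/
Palatal: /c/ ~ /ɟ/
Uvular: /q/ ~ /ɢ/
Alveolar: only /t/ (voiceless); no voiced partner.
So /t/ is the unpaired segment.

/t/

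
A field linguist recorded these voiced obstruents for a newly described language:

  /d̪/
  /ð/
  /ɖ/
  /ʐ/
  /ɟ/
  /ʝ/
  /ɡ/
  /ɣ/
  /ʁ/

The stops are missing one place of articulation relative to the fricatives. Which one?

uvular

dental: stop /d̪/, fricative /ð/.
retroflex: stop /ɖ/, fricative /ʐ/.
palatal: stop /ɟ/, fricative /ʝ/.
velar: stop /ɡ/, fricative /ɣ/.
uvular: stop —, fricative /ʁ/.
Every place of articulation has a stop member except uvular, where /ɢ/ would be expected.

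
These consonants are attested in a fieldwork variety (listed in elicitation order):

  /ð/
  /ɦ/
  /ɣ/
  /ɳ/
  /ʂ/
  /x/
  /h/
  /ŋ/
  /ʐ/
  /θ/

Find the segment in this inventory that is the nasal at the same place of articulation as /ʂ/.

/ɳ/

/ʂ/ is a voiceless retroflex fricative.
The nasal at the same place is a retroflex nasal — in this inventory, /ɳ/.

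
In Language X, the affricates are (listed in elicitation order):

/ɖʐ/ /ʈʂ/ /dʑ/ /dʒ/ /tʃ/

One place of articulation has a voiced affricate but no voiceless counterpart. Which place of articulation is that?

alveolo-palatal

place of articulation  voiceless  voiced  
postalveolar      tʃ        dʒ      
retroflex         ʈʂ        ɖʐ      
alveolo-palatal   —         dʑ      
Every place of articulation has a voiceless member except alveolo-palatal, where /tɕ/ would be expected.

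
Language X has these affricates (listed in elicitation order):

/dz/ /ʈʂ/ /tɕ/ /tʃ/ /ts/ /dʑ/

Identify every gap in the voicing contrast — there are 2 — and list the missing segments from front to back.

place of articulation  voiceless  voiced  
alveolar          ts        dz      
postalveolar      tʃ        —       
retroflex         ʈʂ        —       
alveolo-palatal   tɕ        dʑ      
Gaps, from front to back: postalveolar lacks voiced (/dʒ/); retroflex lacks voiced (/ɖʐ/).

/dʒ/, /ɖʐ/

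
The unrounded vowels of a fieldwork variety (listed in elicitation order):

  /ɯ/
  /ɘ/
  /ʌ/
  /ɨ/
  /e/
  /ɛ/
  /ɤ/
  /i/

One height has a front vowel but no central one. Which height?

height            front     central   back    
high              i         ɨ         ɯ       
high-mid          e         ɘ         ɤ       
low-mid           ɛ         —         ʌ       
Every height has a central member except low-mid, where /ɜ/ would be expected.

low-mid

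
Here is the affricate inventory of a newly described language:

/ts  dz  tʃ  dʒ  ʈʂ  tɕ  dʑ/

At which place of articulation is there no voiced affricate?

alveolar: voiceless /ts/, voiced /dz/.
postalveolar: voiceless /tʃ/, voiced /dʒ/.
retroflex: voiceless /ʈʂ/, voiced —.
alveolo-palatal: voiceless /tɕ/, voiced /dʑ/.
Every place of articulation has a voiced member except retroflex, where /ɖʐ/ would be expected.

retroflex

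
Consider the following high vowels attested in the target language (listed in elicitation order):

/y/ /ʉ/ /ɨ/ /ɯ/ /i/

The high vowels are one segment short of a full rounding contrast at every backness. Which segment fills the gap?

backness          unrounded  rounded 
front             i         y       
central           ɨ         ʉ       
back              ɯ         —       
The back row has no rounded member, so the gap is the back rounded vowel /u/.

/u/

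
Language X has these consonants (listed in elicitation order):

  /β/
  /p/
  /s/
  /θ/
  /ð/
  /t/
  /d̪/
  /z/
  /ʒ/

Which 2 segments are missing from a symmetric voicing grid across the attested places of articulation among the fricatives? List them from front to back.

bilabial: voiceless —, voiced /β/.
dental: voiceless /θ/, voiced /ð/.
alveolar: voiceless /s/, voiced /z/.
postalveolar: voiceless —, voiced /ʒ/.
Gaps, from front to back: bilabial lacks voiceless (/ɸ/); postalveolar lacks voiceless (/ʃ/).

/ɸ/, /ʃ/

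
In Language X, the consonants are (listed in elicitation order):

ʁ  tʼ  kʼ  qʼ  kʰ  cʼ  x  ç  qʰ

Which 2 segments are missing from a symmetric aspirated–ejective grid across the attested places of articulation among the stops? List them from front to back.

/tʰ/, /cʰ/

alveolar: aspirated —, ejective /tʼ/.
palatal: aspirated —, ejective /cʼ/.
velar: aspirated /kʰ/, ejective /kʼ/.
uvular: aspirated /qʰ/, ejective /qʼ/.
Gaps, from front to back: alveolar lacks aspirated (/tʰ/); palatal lacks aspirated (/cʰ/).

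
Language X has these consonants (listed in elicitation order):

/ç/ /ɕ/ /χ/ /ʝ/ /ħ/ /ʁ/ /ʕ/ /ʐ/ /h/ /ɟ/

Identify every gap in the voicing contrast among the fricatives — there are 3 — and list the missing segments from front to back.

place of articulation  voiceless  voiced  
retroflex         —         ʐ       
alveolo-palatal   ɕ         —       
palatal           ç         ʝ       
uvular            χ         ʁ       
pharyngeal        ħ         ʕ       
glottal           h         —       
Gaps, from front to back: retroflex lacks voiceless (/ʂ/); alveolo-palatal lacks voiced (/ʑ/); glottal lacks voiced (/ɦ/).

/ʂ/, /ʑ/, /ɦ/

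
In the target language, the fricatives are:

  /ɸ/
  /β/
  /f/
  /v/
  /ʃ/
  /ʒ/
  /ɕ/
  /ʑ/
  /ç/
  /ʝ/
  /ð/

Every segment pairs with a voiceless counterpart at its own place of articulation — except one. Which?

/ð/

Bilabial: /ɸ/ ~ /β/
Labiodental: /f/ ~ /v/
Postalveolar: /ʃ/ ~ /ʒ/
Alveolo-palatal: /ɕ/ ~ /ʑ/
Palatal: /ç/ ~ /ʝ/
Dental: only /ð/ (voiced); no voiceless partner.
So /ð/ is the unpaired segment.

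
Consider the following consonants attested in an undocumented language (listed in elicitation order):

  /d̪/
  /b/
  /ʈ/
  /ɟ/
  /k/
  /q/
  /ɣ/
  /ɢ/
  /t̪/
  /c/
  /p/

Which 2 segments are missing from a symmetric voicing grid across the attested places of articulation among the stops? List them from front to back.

Voiceless: /p/ (bilabial), /t̪/ (dental), /ʈ/ (retroflex), /c/ (palatal), /k/ (velar), /q/ (uvular).
Voiced: /b/ (bilabial), /d̪/ (dental), /ɟ/ (palatal), /ɢ/ (uvular).
Gaps, from front to back: retroflex lacks voiced (/ɖ/); velar lacks voiced (/ɡ/).

/ɖ/, /ɡ/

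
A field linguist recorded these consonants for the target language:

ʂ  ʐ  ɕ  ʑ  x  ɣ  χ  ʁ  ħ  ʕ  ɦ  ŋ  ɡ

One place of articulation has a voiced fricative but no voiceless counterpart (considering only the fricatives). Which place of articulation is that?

place of articulation  voiceless  voiced  
retroflex         ʂ         ʐ       
alveolo-palatal   ɕ         ʑ       
velar             x         ɣ       
uvular            χ         ʁ       
pharyngeal        ħ         ʕ       
glottal           —         ɦ       
Every place of articulation has a voiceless member except glottal, where /h/ would be expected.

glottal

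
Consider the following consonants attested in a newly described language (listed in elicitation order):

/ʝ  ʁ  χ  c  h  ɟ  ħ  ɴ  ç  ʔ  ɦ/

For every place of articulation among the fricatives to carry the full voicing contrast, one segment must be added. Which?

/ʕ/

Voiceless: /ç/ (palatal), /χ/ (uvular), /ħ/ (pharyngeal), /h/ (glottal).
Voiced: /ʝ/ (palatal), /ʁ/ (uvular), /ɦ/ (glottal).
The pharyngeal row has no voiced member, so the gap is the voiced pharyngeal fricative /ʕ/.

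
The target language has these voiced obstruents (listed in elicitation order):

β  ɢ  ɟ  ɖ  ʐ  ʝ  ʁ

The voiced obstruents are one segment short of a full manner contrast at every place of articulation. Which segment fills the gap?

/b/

bilabial: stop —, fricative /β/.
retroflex: stop /ɖ/, fricative /ʐ/.
palatal: stop /ɟ/, fricative /ʝ/.
uvular: stop /ɢ/, fricative /ʁ/.
The bilabial row has no stop member, so the gap is the bilabial stop /b/.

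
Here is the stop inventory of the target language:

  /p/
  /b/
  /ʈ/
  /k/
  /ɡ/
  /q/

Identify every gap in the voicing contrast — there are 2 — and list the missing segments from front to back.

/ɖ/, /ɢ/

bilabial: voiceless /p/, voiced /b/.
retroflex: voiceless /ʈ/, voiced —.
velar: voiceless /k/, voiced /ɡ/.
uvular: voiceless /q/, voiced —.
Gaps, from front to back: retroflex lacks voiced (/ɖ/); uvular lacks voiced (/ɢ/).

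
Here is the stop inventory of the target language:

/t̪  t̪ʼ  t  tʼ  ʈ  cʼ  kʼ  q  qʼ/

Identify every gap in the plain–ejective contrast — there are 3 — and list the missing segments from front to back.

dental: plain /t̪/, ejective /t̪ʼ/.
alveolar: plain /t/, ejective /tʼ/.
retroflex: plain /ʈ/, ejective —.
palatal: plain —, ejective /cʼ/.
velar: plain —, ejective /kʼ/.
uvular: plain /q/, ejective /qʼ/.
Gaps, from front to back: retroflex lacks ejective (/ʈʼ/); palatal lacks plain (/c/); velar lacks plain (/k/).

/ʈʼ/, /c/, /k/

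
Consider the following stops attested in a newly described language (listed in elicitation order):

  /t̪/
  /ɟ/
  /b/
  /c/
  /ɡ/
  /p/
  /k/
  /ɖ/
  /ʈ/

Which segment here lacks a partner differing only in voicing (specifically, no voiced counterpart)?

/t̪/

Bilabial: /p/ ~ /b/
Retroflex: /ʈ/ ~ /ɖ/
Palatal: /c/ ~ /ɟ/
Velar: /k/ ~ /ɡ/
Dental: only /t̪/ (voiceless); no voiced partner.
So /t̪/ is the unpaired segment.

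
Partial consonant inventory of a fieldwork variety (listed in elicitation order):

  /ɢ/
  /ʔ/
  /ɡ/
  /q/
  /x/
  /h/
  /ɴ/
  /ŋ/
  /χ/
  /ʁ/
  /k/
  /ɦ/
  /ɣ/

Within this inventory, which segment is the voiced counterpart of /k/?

/ɡ/

/k/ is a voiceless velar stop.
The voiced counterpart is a voiced velar stop — in this inventory, /ɡ/.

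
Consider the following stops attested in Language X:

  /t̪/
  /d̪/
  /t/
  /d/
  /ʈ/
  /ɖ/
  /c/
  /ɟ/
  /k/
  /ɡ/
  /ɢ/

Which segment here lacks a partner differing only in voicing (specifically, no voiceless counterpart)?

Dental: /t̪/ ~ /d̪/
Alveolar: /t/ ~ /d/
Retroflex: /ʈ/ ~ /ɖ/
Palatal: /c/ ~ /ɟ/
Velar: /k/ ~ /ɡ/
Uvular: only /ɢ/ (voiced); no voiceless partner.
So /ɢ/ is the unpaired segment.

/ɢ/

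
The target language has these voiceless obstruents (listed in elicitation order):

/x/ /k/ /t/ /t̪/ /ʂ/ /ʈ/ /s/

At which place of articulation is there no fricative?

dental

place of articulation  stop      fricative
dental            t̪        —       
alveolar          t         s       
retroflex         ʈ         ʂ       
velar             k         x       
Every place of articulation has a fricative member except dental, where /θ/ would be expected.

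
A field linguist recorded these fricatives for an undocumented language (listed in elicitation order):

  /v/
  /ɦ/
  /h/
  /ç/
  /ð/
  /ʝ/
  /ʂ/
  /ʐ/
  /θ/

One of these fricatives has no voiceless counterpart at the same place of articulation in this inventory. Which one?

Dental: /θ/ ~ /ð/
Retroflex: /ʂ/ ~ /ʐ/
Palatal: /ç/ ~ /ʝ/
Glottal: /h/ ~ /ɦ/
Labiodental: only /v/ (voiced); no voiceless partner.
So /v/ is the unpaired segment.

/v/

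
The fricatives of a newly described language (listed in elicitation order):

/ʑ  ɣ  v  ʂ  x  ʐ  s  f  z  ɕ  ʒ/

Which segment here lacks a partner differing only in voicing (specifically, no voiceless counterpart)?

Labiodental: /f/ ~ /v/
Alveolar: /s/ ~ /z/
Retroflex: /ʂ/ ~ /ʐ/
Alveolo-palatal: /ɕ/ ~ /ʑ/
Velar: /x/ ~ /ɣ/
Postalveolar: only /ʒ/ (voiced); no voiceless partner.
So /ʒ/ is the unpaired segment.

/ʒ/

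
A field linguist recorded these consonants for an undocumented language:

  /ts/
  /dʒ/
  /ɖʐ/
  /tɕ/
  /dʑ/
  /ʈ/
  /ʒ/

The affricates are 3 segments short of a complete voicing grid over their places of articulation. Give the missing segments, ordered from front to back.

/dz/, /tʃ/, /ʈʂ/

place of articulation  voiceless  voiced  
alveolar          ts        —       
postalveolar      —         dʒ      
retroflex         —         ɖʐ      
alveolo-palatal   tɕ        dʑ      
Gaps, from front to back: alveolar lacks voiced (/dz/); postalveolar lacks voiceless (/tʃ/); retroflex lacks voiceless (/ʈʂ/).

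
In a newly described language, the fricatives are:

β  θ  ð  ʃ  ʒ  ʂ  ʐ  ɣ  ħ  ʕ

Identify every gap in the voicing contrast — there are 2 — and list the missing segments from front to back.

place of articulation  voiceless  voiced  
bilabial          —         β       
dental            θ         ð       
postalveolar      ʃ         ʒ       
retroflex         ʂ         ʐ       
velar             —         ɣ       
pharyngeal        ħ         ʕ       
Gaps, from front to back: bilabial lacks voiceless (/ɸ/); velar lacks voiceless (/x/).

/ɸ/, /x/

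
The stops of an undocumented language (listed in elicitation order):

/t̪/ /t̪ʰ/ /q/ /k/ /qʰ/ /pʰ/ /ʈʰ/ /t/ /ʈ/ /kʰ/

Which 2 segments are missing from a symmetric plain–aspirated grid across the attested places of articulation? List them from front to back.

/p/, /tʰ/

bilabial: plain —, aspirated /pʰ/.
dental: plain /t̪/, aspirated /t̪ʰ/.
alveolar: plain /t/, aspirated —.
retroflex: plain /ʈ/, aspirated /ʈʰ/.
velar: plain /k/, aspirated /kʰ/.
uvular: plain /q/, aspirated /qʰ/.
Gaps, from front to back: bilabial lacks plain (/p/); alveolar lacks aspirated (/tʰ/).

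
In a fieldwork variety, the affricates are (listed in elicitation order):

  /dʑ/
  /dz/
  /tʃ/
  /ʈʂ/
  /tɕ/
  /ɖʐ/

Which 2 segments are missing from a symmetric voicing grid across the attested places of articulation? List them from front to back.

/ts/, /dʒ/

place of articulation  voiceless  voiced  
alveolar          —         dz      
postalveolar      tʃ        —       
retroflex         ʈʂ        ɖʐ      
alveolo-palatal   tɕ        dʑ      
Gaps, from front to back: alveolar lacks voiceless (/ts/); postalveolar lacks voiced (/dʒ/).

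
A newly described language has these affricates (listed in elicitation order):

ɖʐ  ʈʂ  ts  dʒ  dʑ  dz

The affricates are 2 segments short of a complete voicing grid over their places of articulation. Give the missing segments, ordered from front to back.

/tʃ/, /tɕ/

alveolar: voiceless /ts/, voiced /dz/.
postalveolar: voiceless —, voiced /dʒ/.
retroflex: voiceless /ʈʂ/, voiced /ɖʐ/.
alveolo-palatal: voiceless —, voiced /dʑ/.
Gaps, from front to back: postalveolar lacks voiceless (/tʃ/); alveolo-palatal lacks voiceless (/tɕ/).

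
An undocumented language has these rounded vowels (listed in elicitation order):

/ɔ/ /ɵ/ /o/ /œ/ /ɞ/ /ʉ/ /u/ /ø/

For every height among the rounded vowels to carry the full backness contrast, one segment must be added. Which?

Front: /ø/ (high-mid), /œ/ (low-mid).
Central: /ʉ/ (high), /ɵ/ (high-mid), /ɞ/ (low-mid).
Back: /u/ (high), /o/ (high-mid), /ɔ/ (low-mid).
The high row has no front member, so the gap is the high front rounded vowel /y/.

/y/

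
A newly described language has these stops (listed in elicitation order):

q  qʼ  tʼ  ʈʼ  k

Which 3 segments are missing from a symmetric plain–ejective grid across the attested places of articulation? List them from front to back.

/t/, /ʈ/, /kʼ/

Plain: /k/ (velar), /q/ (uvular).
Ejective: /tʼ/ (alveolar), /ʈʼ/ (retroflex), /qʼ/ (uvular).
Gaps, from front to back: alveolar lacks plain (/t/); retroflex lacks plain (/ʈ/); velar lacks ejective (/kʼ/).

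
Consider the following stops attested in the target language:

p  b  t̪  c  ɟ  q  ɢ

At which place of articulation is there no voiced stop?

Voiceless: /p/ (bilabial), /t̪/ (dental), /c/ (palatal), /q/ (uvular).
Voiced: /b/ (bilabial), /ɟ/ (palatal), /ɢ/ (uvular).
Every place of articulation has a voiced member except dental, where /d̪/ would be expected.

dental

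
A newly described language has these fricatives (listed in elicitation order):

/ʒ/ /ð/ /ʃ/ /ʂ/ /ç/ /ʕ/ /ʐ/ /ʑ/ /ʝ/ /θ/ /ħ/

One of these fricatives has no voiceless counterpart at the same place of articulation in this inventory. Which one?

Dental: /θ/ ~ /ð/
Postalveolar: /ʃ/ ~ /ʒ/
Retroflex: /ʂ/ ~ /ʐ/
Palatal: /ç/ ~ /ʝ/
Pharyngeal: /ħ/ ~ /ʕ/
Alveolo-palatal: only /ʑ/ (voiced); no voiceless partner.
So /ʑ/ is the unpaired segment.

/ʑ/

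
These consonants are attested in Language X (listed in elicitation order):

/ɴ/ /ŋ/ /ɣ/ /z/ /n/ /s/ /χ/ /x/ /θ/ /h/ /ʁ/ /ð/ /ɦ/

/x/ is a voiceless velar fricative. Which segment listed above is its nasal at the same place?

/ŋ/

The nasal at the same place is a velar nasal — in this inventory, /ŋ/.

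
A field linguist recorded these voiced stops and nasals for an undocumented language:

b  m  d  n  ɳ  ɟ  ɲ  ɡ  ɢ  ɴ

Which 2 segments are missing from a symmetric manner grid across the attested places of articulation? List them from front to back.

place of articulation  oral stop  nasal   
bilabial          b         m       
alveolar          d         n       
retroflex         —         ɳ       
palatal           ɟ         ɲ       
velar             ɡ         —       
uvular            ɢ         ɴ       
Gaps, from front to back: retroflex lacks oral stop (/ɖ/); velar lacks nasal (/ŋ/).

/ɖ/, /ŋ/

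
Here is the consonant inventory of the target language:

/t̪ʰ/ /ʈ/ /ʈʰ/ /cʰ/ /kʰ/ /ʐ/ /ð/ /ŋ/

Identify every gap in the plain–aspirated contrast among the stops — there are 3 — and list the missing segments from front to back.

/t̪/, /c/, /k/

Plain: /ʈ/ (retroflex).
Aspirated: /t̪ʰ/ (dental), /ʈʰ/ (retroflex), /cʰ/ (palatal), /kʰ/ (velar).
Gaps, from front to back: dental lacks plain (/t̪/); palatal lacks plain (/c/); velar lacks plain (/k/).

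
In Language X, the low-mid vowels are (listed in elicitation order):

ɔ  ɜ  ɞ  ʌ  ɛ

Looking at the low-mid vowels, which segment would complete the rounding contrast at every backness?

backness          unrounded  rounded 
front             ɛ         —       
central           ɜ         ɞ       
back              ʌ         ɔ       
The front row has no rounded member, so the gap is the front rounded vowel /œ/.

/œ/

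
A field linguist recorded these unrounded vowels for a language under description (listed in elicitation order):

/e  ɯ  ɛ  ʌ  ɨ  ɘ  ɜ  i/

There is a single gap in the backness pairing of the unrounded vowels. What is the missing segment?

high: front /i/, central /ɨ/, back /ɯ/.
high-mid: front /e/, central /ɘ/, back —.
low-mid: front /ɛ/, central /ɜ/, back /ʌ/.
The high-mid row has no back member, so the gap is the high-mid back unrounded vowel /ɤ/.

/ɤ/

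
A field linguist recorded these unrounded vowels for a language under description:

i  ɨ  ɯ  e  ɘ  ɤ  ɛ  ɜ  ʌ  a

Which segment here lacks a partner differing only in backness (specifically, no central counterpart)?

High: /i/ ~ /ɨ/ ~ /ɯ/
High-mid: /e/ ~ /ɘ/ ~ /ɤ/
Low-mid: /ɛ/ ~ /ɜ/ ~ /ʌ/
Low: only /a/ (front); no central partner.
So /a/ is the unpaired segment.

/a/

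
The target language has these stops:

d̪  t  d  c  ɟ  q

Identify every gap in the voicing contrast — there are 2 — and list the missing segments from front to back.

/t̪/, /ɢ/

place of articulation  voiceless  voiced  
dental            —         d̪      
alveolar          t         d       
palatal           c         ɟ       
uvular            q         —       
Gaps, from front to back: dental lacks voiceless (/t̪/); uvular lacks voiced (/ɢ/).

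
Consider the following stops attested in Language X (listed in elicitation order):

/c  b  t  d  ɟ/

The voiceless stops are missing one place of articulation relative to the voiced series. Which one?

bilabial

place of articulation  voiceless  voiced  
bilabial          —         b       
alveolar          t         d       
palatal           c         ɟ       
Every place of articulation has a voiceless member except bilabial, where /p/ would be expected.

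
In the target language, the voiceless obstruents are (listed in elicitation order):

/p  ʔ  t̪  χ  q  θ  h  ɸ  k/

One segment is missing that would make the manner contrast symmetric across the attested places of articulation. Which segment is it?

bilabial: stop /p/, fricative /ɸ/.
dental: stop /t̪/, fricative /θ/.
velar: stop /k/, fricative —.
uvular: stop /q/, fricative /χ/.
glottal: stop /ʔ/, fricative /h/.
The velar row has no fricative member, so the gap is the velar fricative /x/.

/x/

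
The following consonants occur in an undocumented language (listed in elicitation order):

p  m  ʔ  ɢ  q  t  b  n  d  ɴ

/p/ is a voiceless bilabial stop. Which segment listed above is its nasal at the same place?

/m/

The nasal at the same place is a bilabial nasal — in this inventory, /m/.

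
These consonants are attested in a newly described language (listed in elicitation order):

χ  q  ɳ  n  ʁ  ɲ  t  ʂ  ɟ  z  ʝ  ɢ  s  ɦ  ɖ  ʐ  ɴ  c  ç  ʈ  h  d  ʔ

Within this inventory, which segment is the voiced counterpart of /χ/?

/χ/ is a voiceless uvular fricative.
The voiced counterpart is a voiced uvular fricative — in this inventory, /ʁ/.

/ʁ/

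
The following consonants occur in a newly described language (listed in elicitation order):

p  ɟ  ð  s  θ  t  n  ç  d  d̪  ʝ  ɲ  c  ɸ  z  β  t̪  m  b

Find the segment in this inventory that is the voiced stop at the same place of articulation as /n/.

/n/ is an alveolar nasal.
The voiced stop at the same place is a voiced alveolar stop — in this inventory, /d/.

/d/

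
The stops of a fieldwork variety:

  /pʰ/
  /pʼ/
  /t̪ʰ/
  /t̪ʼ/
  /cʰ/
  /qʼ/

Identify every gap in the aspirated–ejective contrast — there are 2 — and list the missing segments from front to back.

Aspirated: /pʰ/ (bilabial), /t̪ʰ/ (dental), /cʰ/ (palatal).
Ejective: /pʼ/ (bilabial), /t̪ʼ/ (dental), /qʼ/ (uvular).
Gaps, from front to back: palatal lacks ejective (/cʼ/); uvular lacks aspirated (/qʰ/).

/cʼ/, /qʰ/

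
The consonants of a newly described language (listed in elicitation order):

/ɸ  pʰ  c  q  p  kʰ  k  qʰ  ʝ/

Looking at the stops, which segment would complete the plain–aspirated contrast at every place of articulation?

place of articulation  plain     aspirated
bilabial          p         pʰ      
palatal           c         —       
velar             k         kʰ      
uvular            q         qʰ      
The palatal row has no aspirated member, so the gap is the aspirated palatal stop /cʰ/.

/cʰ/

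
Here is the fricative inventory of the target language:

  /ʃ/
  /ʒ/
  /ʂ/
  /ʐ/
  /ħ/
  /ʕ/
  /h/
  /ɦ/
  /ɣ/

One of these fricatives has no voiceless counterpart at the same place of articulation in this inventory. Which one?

Postalveolar: /ʃ/ ~ /ʒ/
Retroflex: /ʂ/ ~ /ʐ/
Pharyngeal: /ħ/ ~ /ʕ/
Glottal: /h/ ~ /ɦ/
Velar: only /ɣ/ (voiced); no voiceless partner.
So /ɣ/ is the unpaired segment.

/ɣ/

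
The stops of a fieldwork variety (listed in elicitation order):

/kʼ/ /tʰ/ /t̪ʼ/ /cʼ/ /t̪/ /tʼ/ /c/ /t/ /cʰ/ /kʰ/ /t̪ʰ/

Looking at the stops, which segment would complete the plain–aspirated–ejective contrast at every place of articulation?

/k/

place of articulation  plain     aspirated  ejective
dental            t̪        t̪ʰ       t̪ʼ     
alveolar          t         tʰ        tʼ      
palatal           c         cʰ        cʼ      
velar             —         kʰ        kʼ      
The velar row has no plain member, so the gap is the plain velar stop /k/.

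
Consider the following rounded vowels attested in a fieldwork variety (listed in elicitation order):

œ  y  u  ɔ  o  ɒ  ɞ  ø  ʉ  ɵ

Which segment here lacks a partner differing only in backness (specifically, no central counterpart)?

High: /y/ ~ /ʉ/ ~ /u/
High-mid: /ø/ ~ /ɵ/ ~ /o/
Low-mid: /œ/ ~ /ɞ/ ~ /ɔ/
Low: only /ɒ/ (back); no central partner.
So /ɒ/ is the unpaired segment.

/ɒ/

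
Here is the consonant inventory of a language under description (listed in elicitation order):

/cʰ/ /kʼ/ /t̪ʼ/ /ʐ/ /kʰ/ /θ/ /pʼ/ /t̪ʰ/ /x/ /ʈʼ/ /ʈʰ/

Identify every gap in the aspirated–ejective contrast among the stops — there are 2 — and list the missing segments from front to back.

/pʰ/, /cʼ/

Aspirated: /t̪ʰ/ (dental), /ʈʰ/ (retroflex), /cʰ/ (palatal), /kʰ/ (velar).
Ejective: /pʼ/ (bilabial), /t̪ʼ/ (dental), /ʈʼ/ (retroflex), /kʼ/ (velar).
Gaps, from front to back: bilabial lacks aspirated (/pʰ/); palatal lacks ejective (/cʼ/).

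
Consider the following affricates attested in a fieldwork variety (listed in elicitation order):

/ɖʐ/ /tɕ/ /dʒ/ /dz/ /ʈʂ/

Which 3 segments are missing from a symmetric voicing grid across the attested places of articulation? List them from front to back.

alveolar: voiceless —, voiced /dz/.
postalveolar: voiceless —, voiced /dʒ/.
retroflex: voiceless /ʈʂ/, voiced /ɖʐ/.
alveolo-palatal: voiceless /tɕ/, voiced —.
Gaps, from front to back: alveolar lacks voiceless (/ts/); postalveolar lacks voiceless (/tʃ/); alveolo-palatal lacks voiced (/dʑ/).

/ts/, /tʃ/, /dʑ/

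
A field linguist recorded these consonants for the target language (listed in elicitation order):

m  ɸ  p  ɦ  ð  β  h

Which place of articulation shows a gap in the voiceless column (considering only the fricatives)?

dental

bilabial: voiceless /ɸ/, voiced /β/.
dental: voiceless —, voiced /ð/.
glottal: voiceless /h/, voiced /ɦ/.
Every place of articulation has a voiceless member except dental, where /θ/ would be expected.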